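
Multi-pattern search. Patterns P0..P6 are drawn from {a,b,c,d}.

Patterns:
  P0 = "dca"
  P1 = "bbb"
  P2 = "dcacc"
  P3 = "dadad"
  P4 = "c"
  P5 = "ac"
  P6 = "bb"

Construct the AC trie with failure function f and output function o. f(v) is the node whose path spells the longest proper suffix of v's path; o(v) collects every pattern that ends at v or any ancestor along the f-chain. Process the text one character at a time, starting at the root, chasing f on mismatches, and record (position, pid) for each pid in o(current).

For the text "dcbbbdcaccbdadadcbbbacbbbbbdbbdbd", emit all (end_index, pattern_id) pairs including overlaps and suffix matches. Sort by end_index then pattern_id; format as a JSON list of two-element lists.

Build automaton:
Trie nodes:
  n0 'ε': a→14 b→4 c→13 d→1
  n1 'd': a→9 c→2
  n2 'dc': a→3
  n3 'dca': c→7  ←P0
  n4 'b': b→5
  n5 'bb': b→6  ←P6
  n6 'bbb': ·  ←P1
  n7 'dcac': c→8
  n8 'dcacc': ·  ←P2
  n9 'da': d→10
  n10 'dad': a→11
  n11 'dada': d→12
  n12 'dadad': ·  ←P3
  n13 'c': ·  ←P4
  n14 'a': c→15
  n15 'ac': ·  ←P5

Failure links (BFS by depth):
  fail(1) 'd': from fail(0)=0 chase 'd': 0 ⇒ 0;  out=∅∪out(0)=∅
  fail(4) 'b': from fail(0)=0 chase 'b': 0 ⇒ 0;  out=∅∪out(0)=∅
  fail(13) 'c': from fail(0)=0 chase 'c': 0 ⇒ 0;  out={4}∪out(0)={4}
  fail(14) 'a': from fail(0)=0 chase 'a': 0 ⇒ 0;  out=∅∪out(0)=∅
  fail(2) 'dc': from fail(1)=0 chase 'c': 0 ⇒ 13;  out=∅∪out(13)={4}
  fail(5) 'bb': from fail(4)=0 chase 'b': 0 ⇒ 4;  out={6}∪out(4)={6}
  fail(9) 'da': from fail(1)=0 chase 'a': 0 ⇒ 14;  out=∅∪out(14)=∅
  fail(15) 'ac': from fail(14)=0 chase 'c': 0 ⇒ 13;  out={5}∪out(13)={4,5}
  fail(3) 'dca': from fail(2)=13 chase 'a': 13→0 ⇒ 14;  out={0}∪out(14)={0}
  fail(6) 'bbb': from fail(5)=4 chase 'b': 4 ⇒ 5;  out={1}∪out(5)={1,6}
  fail(10) 'dad': from fail(9)=14 chase 'd': 14→0 ⇒ 1;  out=∅∪out(1)=∅
  fail(7) 'dcac': from fail(3)=14 chase 'c': 14 ⇒ 15;  out=∅∪out(15)={4,5}
  fail(11) 'dada': from fail(10)=1 chase 'a': 1 ⇒ 9;  out=∅∪out(9)=∅
  fail(8) 'dcacc': from fail(7)=15 chase 'c': 15→13→0 ⇒ 13;  out={2}∪out(13)={2,4}
  fail(12) 'dadad': from fail(11)=9 chase 'd': 9 ⇒ 10;  out={3}∪out(10)={3}

Text stream:
pos 0 'd': at 1
pos 1 'c': at 2  ** P4@[1:1]
pos 2 'b': at 4 ·f
pos 3 'b': at 5  ** P6@[2:3]
pos 4 'b': at 6  ** P1@[2:4],P6@[3:4]
pos 5 'd': at 1 ·f
pos 6 'c': at 2  ** P4@[6:6]
pos 7 'a': at 3  ** P0@[5:7]
pos 8 'c': at 7  ** P4@[8:8],P5@[7:8]
pos 9 'c': at 8  ** P2@[5:9],P4@[9:9]
pos 10 'b': at 4 ·f
pos 11 'd': at 1 ·f
pos 12 'a': at 9
pos 13 'd': at 10
pos 14 'a': at 11
pos 15 'd': at 12  ** P3@[11:15]
pos 16 'c': at 2 ·f  ** P4@[16:16]
pos 17 'b': at 4 ·f
pos 18 'b': at 5  ** P6@[17:18]
pos 19 'b': at 6  ** P1@[17:19],P6@[18:19]
pos 20 'a': at 14 ·f
pos 21 'c': at 15  ** P4@[21:21],P5@[20:21]
pos 22 'b': at 4 ·f
pos 23 'b': at 5  ** P6@[22:23]
pos 24 'b': at 6  ** P1@[22:24],P6@[23:24]
pos 25 'b': at 6 ·f  ** P1@[23:25],P6@[24:25]
pos 26 'b': at 6 ·f  ** P1@[24:26],P6@[25:26]
pos 27 'd': at 1 ·f
pos 28 'b': at 4 ·f
pos 29 'b': at 5  ** P6@[28:29]
pos 30 'd': at 1 ·f
pos 31 'b': at 4 ·f
pos 32 'd': at 1 ·f

All matches (sorted): [[1,4],[3,6],[4,1],[4,6],[6,4],[7,0],[8,4],[8,5],[9,2],[9,4],[15,3],[16,4],[18,6],[19,1],[19,6],[21,4],[21,5],[23,6],[24,1],[24,6],[25,1],[25,6],[26,1],[26,6],[29,6]]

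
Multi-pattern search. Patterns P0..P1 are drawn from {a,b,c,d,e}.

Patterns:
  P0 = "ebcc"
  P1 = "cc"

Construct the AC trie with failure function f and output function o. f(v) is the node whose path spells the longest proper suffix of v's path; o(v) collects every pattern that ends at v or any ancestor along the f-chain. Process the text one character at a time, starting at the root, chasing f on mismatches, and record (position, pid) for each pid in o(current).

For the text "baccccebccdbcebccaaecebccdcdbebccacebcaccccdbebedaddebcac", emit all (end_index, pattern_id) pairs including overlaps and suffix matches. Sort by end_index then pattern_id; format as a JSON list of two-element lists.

Construct AC machine:
Trie nodes:
  0='ε' goto c→5 e→1
  1='e' goto b→2
  2='eb' goto c→3
  3='ebc' goto c→4
  4='ebcc' goto ·  ←P0
  5='c' goto c→6
  6='cc' goto ·  ←P1

Failure links (BFS by depth):
  n1('e'): parent n0 fail=0; on 'e' 0 → fail=0;  out ∅∪∅=∅
  n5('c'): parent n0 fail=0; on 'c' 0 → fail=0;  out ∅∪∅=∅
  n2('eb'): parent n1 fail=0; on 'b' 0 → fail=0;  out ∅∪∅=∅
  n6('cc'): parent n5 fail=0; on 'c' 0 → fail=5;  out {1}∪∅={1}
  n3('ebc'): parent n2 fail=0; on 'c' 0 → fail=5;  out ∅∪∅=∅
  n4('ebcc'): parent n3 fail=5; on 'c' 5 → fail=6;  out {0}∪{1}={0,1}

Scan:
[0] read 'b'  n0⇒n0
[1] read 'a'  n0⇒n0
[2] read 'c'  n0⇒n5
[3] read 'c'  n5⇒n6  → match P1@[2:3]
[4] read 'c'  n6⇒n6 (fail-walked)  → match P1@[3:4]
[5] read 'c'  n6⇒n6 (fail-walked)  → match P1@[4:5]
[6] read 'e'  n6⇒n1 (fail-walked)
[7] read 'b'  n1⇒n2
[8] read 'c'  n2⇒n3
[9] read 'c'  n3⇒n4  → match P0@[6:9],P1@[8:9]
[10] read 'd'  n4⇒n0 (fail-walked)
[11] read 'b'  n0⇒n0
[12] read 'c'  n0⇒n5
[13] read 'e'  n5⇒n1 (fail-walked)
[14] read 'b'  n1⇒n2
[15] read 'c'  n2⇒n3
[16] read 'c'  n3⇒n4  → match P0@[13:16],P1@[15:16]
[17] read 'a'  n4⇒n0 (fail-walked)
[18] read 'a'  n0⇒n0
[19] read 'e'  n0⇒n1
[20] read 'c'  n1⇒n5 (fail-walked)
[21] read 'e'  n5⇒n1 (fail-walked)
[22] read 'b'  n1⇒n2
[23] read 'c'  n2⇒n3
[24] read 'c'  n3⇒n4  → match P0@[21:24],P1@[23:24]
[25] read 'd'  n4⇒n0 (fail-walked)
[26] read 'c'  n0⇒n5
[27] read 'd'  n5⇒n0 (fail-walked)
[28] read 'b'  n0⇒n0
[29] read 'e'  n0⇒n1
[30] read 'b'  n1⇒n2
[31] read 'c'  n2⇒n3
[32] read 'c'  n3⇒n4  → match P0@[29:32],P1@[31:32]
[33] read 'a'  n4⇒n0 (fail-walked)
[34] read 'c'  n0⇒n5
[35] read 'e'  n5⇒n1 (fail-walked)
[36] read 'b'  n1⇒n2
[37] read 'c'  n2⇒n3
[38] read 'a'  n3⇒n0 (fail-walked)
[39] read 'c'  n0⇒n5
[40] read 'c'  n5⇒n6  → match P1@[39:40]
[41] read 'c'  n6⇒n6 (fail-walked)  → match P1@[40:41]
[42] read 'c'  n6⇒n6 (fail-walked)  → match P1@[41:42]
[43] read 'd'  n6⇒n0 (fail-walked)
[44] read 'b'  n0⇒n0
[45] read 'e'  n0⇒n1
[46] read 'b'  n1⇒n2
[47] read 'e'  n2⇒n1 (fail-walked)
[48] read 'd'  n1⇒n0 (fail-walked)
[49] read 'a'  n0⇒n0
[50] read 'd'  n0⇒n0
[51] read 'd'  n0⇒n0
[52] read 'e'  n0⇒n1
[53] read 'b'  n1⇒n2
[54] read 'c'  n2⇒n3
[55] read 'a'  n3⇒n0 (fail-walked)
[56] read 'c'  n0⇒n5

Result: [[3,1],[4,1],[5,1],[9,0],[9,1],[16,0],[16,1],[24,0],[24,1],[32,0],[32,1],[40,1],[41,1],[42,1]]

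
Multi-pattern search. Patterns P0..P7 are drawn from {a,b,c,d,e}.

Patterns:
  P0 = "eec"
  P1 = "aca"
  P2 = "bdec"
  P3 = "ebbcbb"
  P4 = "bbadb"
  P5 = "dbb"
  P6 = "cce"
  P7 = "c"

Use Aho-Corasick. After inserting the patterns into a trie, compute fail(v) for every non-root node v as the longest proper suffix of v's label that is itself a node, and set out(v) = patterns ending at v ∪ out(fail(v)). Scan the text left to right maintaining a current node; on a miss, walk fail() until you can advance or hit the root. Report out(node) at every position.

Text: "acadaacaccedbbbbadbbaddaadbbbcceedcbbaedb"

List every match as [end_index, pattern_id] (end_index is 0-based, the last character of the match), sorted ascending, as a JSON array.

Build automaton:
Trie nodes:
  n0 'ε': a→4 b→7 c→23 d→20 e→1
  n1 'e': b→11 e→2
  n2 'ee': c→3
  n3 'eec': ·  ←P0
  n4 'a': c→5
  n5 'ac': a→6
  n6 'aca': ·  ←P1
  n7 'b': b→16 d→8
  n8 'bd': e→9
  n9 'bde': c→10
  n10 'bdec': ·  ←P2
  n11 'eb': b→12
  n12 'ebb': c→13
  n13 'ebbc': b→14
  n14 'ebbcb': b→15
  n15 'ebbcbb': ·  ←P3
  n16 'bb': a→17
  n17 'bba': d→18
  n18 'bbad': b→19
  n19 'bbadb': ·  ←P4
  n20 'd': b→21
  n21 'db': b→22
  n22 'dbb': ·  ←P5
  n23 'c': c→24  ←P7
  n24 'cc': e→25
  n25 'cce': ·  ←P6

Failure links (BFS by depth):
  n1('e'): parent n0 fail=0; on 'e' 0 → fail=0;  out ∅∪∅=∅
  n4('a'): parent n0 fail=0; on 'a' 0 → fail=0;  out ∅∪∅=∅
  n7('b'): parent n0 fail=0; on 'b' 0 → fail=0;  out ∅∪∅=∅
  n20('d'): parent n0 fail=0; on 'd' 0 → fail=0;  out ∅∪∅=∅
  n23('c'): parent n0 fail=0; on 'c' 0 → fail=0;  out {7}∪∅={7}
  n2('ee'): parent n1 fail=0; on 'e' 0 → fail=1;  out ∅∪∅=∅
  n5('ac'): parent n4 fail=0; on 'c' 0 → fail=23;  out ∅∪{7}={7}
  n8('bd'): parent n7 fail=0; on 'd' 0 → fail=20;  out ∅∪∅=∅
  n11('eb'): parent n1 fail=0; on 'b' 0 → fail=7;  out ∅∪∅=∅
  n16('bb'): parent n7 fail=0; on 'b' 0 → fail=7;  out ∅∪∅=∅
  n21('db'): parent n20 fail=0; on 'b' 0 → fail=7;  out ∅∪∅=∅
  n24('cc'): parent n23 fail=0; on 'c' 0 → fail=23;  out ∅∪{7}={7}
  n3('eec'): parent n2 fail=1; on 'c' 1→0 → fail=23;  out {0}∪{7}={0,7}
  n6('aca'): parent n5 fail=23; on 'a' 23→0 → fail=4;  out {1}∪∅={1}
  n9('bde'): parent n8 fail=20; on 'e' 20→0 → fail=1;  out ∅∪∅=∅
  n12('ebb'): parent n11 fail=7; on 'b' 7 → fail=16;  out ∅∪∅=∅
  n17('bba'): parent n16 fail=7; on 'a' 7→0 → fail=4;  out ∅∪∅=∅
  n22('dbb'): parent n21 fail=7; on 'b' 7 → fail=16;  out {5}∪∅={5}
  n25('cce'): parent n24 fail=23; on 'e' 23→0 → fail=1;  out {6}∪∅={6}
  n10('bdec'): parent n9 fail=1; on 'c' 1→0 → fail=23;  out {2}∪{7}={2,7}
  n13('ebbc'): parent n12 fail=16; on 'c' 16→7→0 → fail=23;  out ∅∪{7}={7}
  n18('bbad'): parent n17 fail=4; on 'd' 4→0 → fail=20;  out ∅∪∅=∅
  n14('ebbcb'): parent n13 fail=23; on 'b' 23→0 → fail=7;  out ∅∪∅=∅
  n19('bbadb'): parent n18 fail=20; on 'b' 20 → fail=21;  out {4}∪∅={4}
  n15('ebbcbb'): parent n14 fail=7; on 'b' 7 → fail=16;  out {3}∪∅={3}

Run:
[0] read 'a'  n0⇒n4
[1] read 'c'  n4⇒n5  emit P7@[1:1]
[2] read 'a'  n5⇒n6  emit P1@[0:2]
[3] read 'd'  n6⇒n20 (fail-walked)
[4] read 'a'  n20⇒n4 (fail-walked)
[5] read 'a'  n4⇒n4 (fail-walked)
[6] read 'c'  n4⇒n5  emit P7@[6:6]
[7] read 'a'  n5⇒n6  emit P1@[5:7]
[8] read 'c'  n6⇒n5 (fail-walked)  emit P7@[8:8]
[9] read 'c'  n5⇒n24 (fail-walked)  emit P7@[9:9]
[10] read 'e'  n24⇒n25  emit P6@[8:10]
[11] read 'd'  n25⇒n20 (fail-walked)
[12] read 'b'  n20⇒n21
[13] read 'b'  n21⇒n22  emit P5@[11:13]
[14] read 'b'  n22⇒n16 (fail-walked)
[15] read 'b'  n16⇒n16 (fail-walked)
[16] read 'a'  n16⇒n17
[17] read 'd'  n17⇒n18
[18] read 'b'  n18⇒n19  emit P4@[14:18]
[19] read 'b'  n19⇒n22 (fail-walked)  emit P5@[17:19]
[20] read 'a'  n22⇒n17 (fail-walked)
[21] read 'd'  n17⇒n18
[22] read 'd'  n18⇒n20 (fail-walked)
[23] read 'a'  n20⇒n4 (fail-walked)
[24] read 'a'  n4⇒n4 (fail-walked)
[25] read 'd'  n4⇒n20 (fail-walked)
[26] read 'b'  n20⇒n21
[27] read 'b'  n21⇒n22  emit P5@[25:27]
[28] read 'b'  n22⇒n16 (fail-walked)
[29] read 'c'  n16⇒n23 (fail-walked)  emit P7@[29:29]
[30] read 'c'  n23⇒n24  emit P7@[30:30]
[31] read 'e'  n24⇒n25  emit P6@[29:31]
[32] read 'e'  n25⇒n2 (fail-walked)
[33] read 'd'  n2⇒n20 (fail-walked)
[34] read 'c'  n20⇒n23 (fail-walked)  emit P7@[34:34]
[35] read 'b'  n23⇒n7 (fail-walked)
[36] read 'b'  n7⇒n16
[37] read 'a'  n16⇒n17
[38] read 'e'  n17⇒n1 (fail-walked)
[39] read 'd'  n1⇒n20 (fail-walked)
[40] read 'b'  n20⇒n21

Matches: [[1,7],[2,1],[6,7],[7,1],[8,7],[9,7],[10,6],[13,5],[18,4],[19,5],[27,5],[29,7],[30,7],[31,6],[34,7]]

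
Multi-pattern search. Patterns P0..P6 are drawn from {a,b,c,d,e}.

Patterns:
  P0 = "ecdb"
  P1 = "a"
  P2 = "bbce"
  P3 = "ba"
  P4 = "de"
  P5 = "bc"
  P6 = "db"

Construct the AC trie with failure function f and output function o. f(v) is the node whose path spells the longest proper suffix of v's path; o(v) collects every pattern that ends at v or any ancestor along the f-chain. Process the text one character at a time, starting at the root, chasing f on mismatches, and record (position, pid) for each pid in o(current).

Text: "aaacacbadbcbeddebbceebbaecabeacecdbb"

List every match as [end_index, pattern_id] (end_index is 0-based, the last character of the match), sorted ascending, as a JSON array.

Build:
Trie nodes:
  0='ε' goto a→5 b→6 d→11 e→1
  1='e' goto c→2
  2='ec' goto d→3
  3='ecd' goto b→4
  4='ecdb' goto ·  ←P0
  5='a' goto ·  ←P1
  6='b' goto a→10 b→7 c→13
  7='bb' goto c→8
  8='bbc' goto e→9
  9='bbce' goto ·  ←P2
  10='ba' goto ·  ←P3
  11='d' goto b→14 e→12
  12='de' goto ·  ←P4
  13='bc' goto ·  ←P5
  14='db' goto ·  ←P6

BFS fail/out derivation:
  fail(1) 'e': from fail(0)=0 chase 'e': 0 ⇒ 0;  out=∅∪out(0)=∅
  fail(5) 'a': from fail(0)=0 chase 'a': 0 ⇒ 0;  out={1}∪out(0)={1}
  fail(6) 'b': from fail(0)=0 chase 'b': 0 ⇒ 0;  out=∅∪out(0)=∅
  fail(11) 'd': from fail(0)=0 chase 'd': 0 ⇒ 0;  out=∅∪out(0)=∅
  fail(2) 'ec': from fail(1)=0 chase 'c': 0 ⇒ 0;  out=∅∪out(0)=∅
  fail(7) 'bb': from fail(6)=0 chase 'b': 0 ⇒ 6;  out=∅∪out(6)=∅
  fail(10) 'ba': from fail(6)=0 chase 'a': 0 ⇒ 5;  out={3}∪out(5)={1,3}
  fail(12) 'de': from fail(11)=0 chase 'e': 0 ⇒ 1;  out={4}∪out(1)={4}
  fail(13) 'bc': from fail(6)=0 chase 'c': 0 ⇒ 0;  out={5}∪out(0)={5}
  fail(14) 'db': from fail(11)=0 chase 'b': 0 ⇒ 6;  out={6}∪out(6)={6}
  fail(3) 'ecd': from fail(2)=0 chase 'd': 0 ⇒ 11;  out=∅∪out(11)=∅
  fail(8) 'bbc': from fail(7)=6 chase 'c': 6 ⇒ 13;  out=∅∪out(13)={5}
  fail(4) 'ecdb': from fail(3)=11 chase 'b': 11 ⇒ 14;  out={0}∪out(14)={0,6}
  fail(9) 'bbce': from fail(8)=13 chase 'e': 13→0 ⇒ 1;  out={2}∪out(1)={2}

Text stream:
i=0 'a': node 0→5  → match P1@[0:0]
i=1 'a': node 5→5 (via fail)  → match P1@[1:1]
i=2 'a': node 5→5 (via fail)  → match P1@[2:2]
i=3 'c': node 5→0 (via fail)
i=4 'a': node 0→5  → match P1@[4:4]
i=5 'c': node 5→0 (via fail)
i=6 'b': node 0→6
i=7 'a': node 6→10  → match P1@[7:7],P3@[6:7]
i=8 'd': node 10→11 (via fail)
i=9 'b': node 11→14  → match P6@[8:9]
i=10 'c': node 14→13 (via fail)  → match P5@[9:10]
i=11 'b': node 13→6 (via fail)
i=12 'e': node 6→1 (via fail)
i=13 'd': node 1→11 (via fail)
i=14 'd': node 11→11 (via fail)
i=15 'e': node 11→12  → match P4@[14:15]
i=16 'b': node 12→6 (via fail)
i=17 'b': node 6→7
i=18 'c': node 7→8  → match P5@[17:18]
i=19 'e': node 8→9  → match P2@[16:19]
i=20 'e': node 9→1 (via fail)
i=21 'b': node 1→6 (via fail)
i=22 'b': node 6→7
i=23 'a': node 7→10 (via fail)  → match P1@[23:23],P3@[22:23]
i=24 'e': node 10→1 (via fail)
i=25 'c': node 1→2
i=26 'a': node 2→5 (via fail)  → match P1@[26:26]
i=27 'b': node 5→6 (via fail)
i=28 'e': node 6→1 (via fail)
i=29 'a': node 1→5 (via fail)  → match P1@[29:29]
i=30 'c': node 5→0 (via fail)
i=31 'e': node 0→1
i=32 'c': node 1→2
i=33 'd': node 2→3
i=34 'b': node 3→4  → match P0@[31:34],P6@[33:34]
i=35 'b': node 4→7 (via fail)

Result: [[0,1],[1,1],[2,1],[4,1],[7,1],[7,3],[9,6],[10,5],[15,4],[18,5],[19,2],[23,1],[23,3],[26,1],[29,1],[34,0],[34,6]]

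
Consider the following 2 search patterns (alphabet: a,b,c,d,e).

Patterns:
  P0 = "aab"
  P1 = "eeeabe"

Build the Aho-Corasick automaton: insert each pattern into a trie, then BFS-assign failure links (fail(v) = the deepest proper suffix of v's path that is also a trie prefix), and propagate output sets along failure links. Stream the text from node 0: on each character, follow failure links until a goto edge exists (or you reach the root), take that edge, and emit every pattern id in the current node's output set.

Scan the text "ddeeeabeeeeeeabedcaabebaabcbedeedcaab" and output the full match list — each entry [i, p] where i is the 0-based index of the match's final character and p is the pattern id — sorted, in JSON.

Build:
Trie (insert patterns):
  n0 'ε': a→1 e→4
  n1 'a': a→2
  n2 'aa': b→3
  n3 'aab': ·  [P0 ends]
  n4 'e': e→5
  n5 'ee': e→6
  n6 'eee': a→7
  n7 'eeea': b→8
  n8 'eeeab': e→9
  n9 'eeeabe': ·  [P1 ends]

Failure links (BFS by depth):
  n1('a'): parent n0 fail=0; on 'a' 0 → fail=0;  out ∅∪∅=∅
  n4('e'): parent n0 fail=0; on 'e' 0 → fail=0;  out ∅∪∅=∅
  n2('aa'): parent n1 fail=0; on 'a' 0 → fail=1;  out ∅∪∅=∅
  n5('ee'): parent n4 fail=0; on 'e' 0 → fail=4;  out ∅∪∅=∅
  n3('aab'): parent n2 fail=1; on 'b' 1→0 → fail=0;  out {0}∪∅={0}
  n6('eee'): parent n5 fail=4; on 'e' 4 → fail=5;  out ∅∪∅=∅
  n7('eeea'): parent n6 fail=5; on 'a' 5→4→0 → fail=1;  out ∅∪∅=∅
  n8('eeeab'): parent n7 fail=1; on 'b' 1→0 → fail=0;  out ∅∪∅=∅
  n9('eeeabe'): parent n8 fail=0; on 'e' 0 → fail=4;  out {1}∪∅={1}

Text stream:
[0] read 'd'  n0⇒n0
[1] read 'd'  n0⇒n0
[2] read 'e'  n0⇒n4
[3] read 'e'  n4⇒n5
[4] read 'e'  n5⇒n6
[5] read 'a'  n6⇒n7
[6] read 'b'  n7⇒n8
[7] read 'e'  n8⇒n9  → match P1@[2:7]
[8] read 'e'  n9⇒n5 (fail-walked)
[9] read 'e'  n5⇒n6
[10] read 'e'  n6⇒n6 (fail-walked)
[11] read 'e'  n6⇒n6 (fail-walked)
[12] read 'e'  n6⇒n6 (fail-walked)
[13] read 'a'  n6⇒n7
[14] read 'b'  n7⇒n8
[15] read 'e'  n8⇒n9  → match P1@[10:15]
[16] read 'd'  n9⇒n0 (fail-walked)
[17] read 'c'  n0⇒n0
[18] read 'a'  n0⇒n1
[19] read 'a'  n1⇒n2
[20] read 'b'  n2⇒n3  → match P0@[18:20]
[21] read 'e'  n3⇒n4 (fail-walked)
[22] read 'b'  n4⇒n0 (fail-walked)
[23] read 'a'  n0⇒n1
[24] read 'a'  n1⇒n2
[25] read 'b'  n2⇒n3  → match P0@[23:25]
[26] read 'c'  n3⇒n0 (fail-walked)
[27] read 'b'  n0⇒n0
[28] read 'e'  n0⇒n4
[29] read 'd'  n4⇒n0 (fail-walked)
[30] read 'e'  n0⇒n4
[31] read 'e'  n4⇒n5
[32] read 'd'  n5⇒n0 (fail-walked)
[33] read 'c'  n0⇒n0
[34] read 'a'  n0⇒n1
[35] read 'a'  n1⇒n2
[36] read 'b'  n2⇒n3  → match P0@[34:36]

Matches: [[7,1],[15,1],[20,0],[25,0],[36,0]]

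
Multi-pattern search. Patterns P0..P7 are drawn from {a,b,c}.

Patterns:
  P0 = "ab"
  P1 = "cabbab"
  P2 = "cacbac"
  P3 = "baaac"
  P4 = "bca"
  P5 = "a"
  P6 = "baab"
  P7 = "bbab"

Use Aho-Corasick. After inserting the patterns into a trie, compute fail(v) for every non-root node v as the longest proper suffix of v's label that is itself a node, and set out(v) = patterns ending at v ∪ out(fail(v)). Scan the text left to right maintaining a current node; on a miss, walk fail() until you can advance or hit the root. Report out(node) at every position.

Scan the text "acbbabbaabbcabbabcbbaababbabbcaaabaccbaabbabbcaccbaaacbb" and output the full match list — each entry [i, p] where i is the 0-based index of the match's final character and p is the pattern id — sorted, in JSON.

Build:
Trie (insert patterns):
  0='ε' goto a→1 b→13 c→3
  1='a' goto b→2  [P5 ends]
  2='ab' goto ·  [P0 ends]
  3='c' goto a→4
  4='ca' goto b→5 c→9
  5='cab' goto b→6
  6='cabb' goto a→7
  7='cabba' goto b→8
  8='cabbab' goto ·  [P1 ends]
  9='cac' goto b→10
  10='cacb' goto a→11
  11='cacba' goto c→12
  12='cacbac' goto ·  [P2 ends]
  13='b' goto a→14 b→21 c→18
  14='ba' goto a→15
  15='baa' goto a→16 b→20
  16='baaa' goto c→17
  17='baaac' goto ·  [P3 ends]
  18='bc' goto a→19
  19='bca' goto ·  [P4 ends]
  20='baab' goto ·  [P6 ends]
  21='bb' goto a→22
  22='bba' goto b→23
  23='bbab' goto ·  [P7 ends]

BFS fail/out derivation:
  n1('a'): parent n0 fail=0; on 'a' 0 → fail=0;  out {5}∪∅={5}
  n3('c'): parent n0 fail=0; on 'c' 0 → fail=0;  out ∅∪∅=∅
  n13('b'): parent n0 fail=0; on 'b' 0 → fail=0;  out ∅∪∅=∅
  n2('ab'): parent n1 fail=0; on 'b' 0 → fail=13;  out {0}∪∅={0}
  n4('ca'): parent n3 fail=0; on 'a' 0 → fail=1;  out ∅∪{5}={5}
  n14('ba'): parent n13 fail=0; on 'a' 0 → fail=1;  out ∅∪{5}={5}
  n18('bc'): parent n13 fail=0; on 'c' 0 → fail=3;  out ∅∪∅=∅
  n21('bb'): parent n13 fail=0; on 'b' 0 → fail=13;  out ∅∪∅=∅
  n5('cab'): parent n4 fail=1; on 'b' 1 → fail=2;  out ∅∪{0}={0}
  n9('cac'): parent n4 fail=1; on 'c' 1→0 → fail=3;  out ∅∪∅=∅
  n15('baa'): parent n14 fail=1; on 'a' 1→0 → fail=1;  out ∅∪{5}={5}
  n19('bca'): parent n18 fail=3; on 'a' 3 → fail=4;  out {4}∪{5}={4,5}
  n22('bba'): parent n21 fail=13; on 'a' 13 → fail=14;  out ∅∪{5}={5}
  n6('cabb'): parent n5 fail=2; on 'b' 2→13 → fail=21;  out ∅∪∅=∅
  n10('cacb'): parent n9 fail=3; on 'b' 3→0 → fail=13;  out ∅∪∅=∅
  n16('baaa'): parent n15 fail=1; on 'a' 1→0 → fail=1;  out ∅∪{5}={5}
  n20('baab'): parent n15 fail=1; on 'b' 1 → fail=2;  out {6}∪{0}={0,6}
  n23('bbab'): parent n22 fail=14; on 'b' 14→1 → fail=2;  out {7}∪{0}={0,7}
  n7('cabba'): parent n6 fail=21; on 'a' 21 → fail=22;  out ∅∪{5}={5}
  n11('cacba'): parent n10 fail=13; on 'a' 13 → fail=14;  out ∅∪{5}={5}
  n17('baaac'): parent n16 fail=1; on 'c' 1→0 → fail=3;  out {3}∪∅={3}
  n8('cabbab'): parent n7 fail=22; on 'b' 22 → fail=23;  out {1}∪{0,7}={0,1,7}
  n12('cacbac'): parent n11 fail=14; on 'c' 14→1→0 → fail=3;  out {2}∪∅={2}

Scan:
[0] read 'a'  n0⇒n1  ** P5@[0:0]
[1] read 'c'  n1⇒n3 (fail-walked)
[2] read 'b'  n3⇒n13 (fail-walked)
[3] read 'b'  n13⇒n21
[4] read 'a'  n21⇒n22  ** P5@[4:4]
[5] read 'b'  n22⇒n23  ** P0@[4:5],P7@[2:5]
[6] read 'b'  n23⇒n21 (fail-walked)
[7] read 'a'  n21⇒n22  ** P5@[7:7]
[8] read 'a'  n22⇒n15 (fail-walked)  ** P5@[8:8]
[9] read 'b'  n15⇒n20  ** P0@[8:9],P6@[6:9]
[10] read 'b'  n20⇒n21 (fail-walked)
[11] read 'c'  n21⇒n18 (fail-walked)
[12] read 'a'  n18⇒n19  ** P4@[10:12],P5@[12:12]
[13] read 'b'  n19⇒n5 (fail-walked)  ** P0@[12:13]
[14] read 'b'  n5⇒n6
[15] read 'a'  n6⇒n7  ** P5@[15:15]
[16] read 'b'  n7⇒n8  ** P0@[15:16],P1@[11:16],P7@[13:16]
[17] read 'c'  n8⇒n18 (fail-walked)
[18] read 'b'  n18⇒n13 (fail-walked)
[19] read 'b'  n13⇒n21
[20] read 'a'  n21⇒n22  ** P5@[20:20]
[21] read 'a'  n22⇒n15 (fail-walked)  ** P5@[21:21]
[22] read 'b'  n15⇒n20  ** P0@[21:22],P6@[19:22]
[23] read 'a'  n20⇒n14 (fail-walked)  ** P5@[23:23]
[24] read 'b'  n14⇒n2 (fail-walked)  ** P0@[23:24]
[25] read 'b'  n2⇒n21 (fail-walked)
[26] read 'a'  n21⇒n22  ** P5@[26:26]
[27] read 'b'  n22⇒n23  ** P0@[26:27],P7@[24:27]
[28] read 'b'  n23⇒n21 (fail-walked)
[29] read 'c'  n21⇒n18 (fail-walked)
[30] read 'a'  n18⇒n19  ** P4@[28:30],P5@[30:30]
[31] read 'a'  n19⇒n1 (fail-walked)  ** P5@[31:31]
[32] read 'a'  n1⇒n1 (fail-walked)  ** P5@[32:32]
[33] read 'b'  n1⇒n2  ** P0@[32:33]
[34] read 'a'  n2⇒n14 (fail-walked)  ** P5@[34:34]
[35] read 'c'  n14⇒n3 (fail-walked)
[36] read 'c'  n3⇒n3 (fail-walked)
[37] read 'b'  n3⇒n13 (fail-walked)
[38] read 'a'  n13⇒n14  ** P5@[38:38]
[39] read 'a'  n14⇒n15  ** P5@[39:39]
[40] read 'b'  n15⇒n20  ** P0@[39:40],P6@[37:40]
[41] read 'b'  n20⇒n21 (fail-walked)
[42] read 'a'  n21⇒n22  ** P5@[42:42]
[43] read 'b'  n22⇒n23  ** P0@[42:43],P7@[40:43]
[44] read 'b'  n23⇒n21 (fail-walked)
[45] read 'c'  n21⇒n18 (fail-walked)
[46] read 'a'  n18⇒n19  ** P4@[44:46],P5@[46:46]
[47] read 'c'  n19⇒n9 (fail-walked)
[48] read 'c'  n9⇒n3 (fail-walked)
[49] read 'b'  n3⇒n13 (fail-walked)
[50] read 'a'  n13⇒n14  ** P5@[50:50]
[51] read 'a'  n14⇒n15  ** P5@[51:51]
[52] read 'a'  n15⇒n16  ** P5@[52:52]
[53] read 'c'  n16⇒n17  ** P3@[49:53]
[54] read 'b'  n17⇒n13 (fail-walked)
[55] read 'b'  n13⇒n21

Matches: [[0,5],[4,5],[5,0],[5,7],[7,5],[8,5],[9,0],[9,6],[12,4],[12,5],[13,0],[15,5],[16,0],[16,1],[16,7],[20,5],[21,5],[22,0],[22,6],[23,5],[24,0],[26,5],[27,0],[27,7],[30,4],[30,5],[31,5],[32,5],[33,0],[34,5],[38,5],[39,5],[40,0],[40,6],[42,5],[43,0],[43,7],[46,4],[46,5],[50,5],[51,5],[52,5],[53,3]]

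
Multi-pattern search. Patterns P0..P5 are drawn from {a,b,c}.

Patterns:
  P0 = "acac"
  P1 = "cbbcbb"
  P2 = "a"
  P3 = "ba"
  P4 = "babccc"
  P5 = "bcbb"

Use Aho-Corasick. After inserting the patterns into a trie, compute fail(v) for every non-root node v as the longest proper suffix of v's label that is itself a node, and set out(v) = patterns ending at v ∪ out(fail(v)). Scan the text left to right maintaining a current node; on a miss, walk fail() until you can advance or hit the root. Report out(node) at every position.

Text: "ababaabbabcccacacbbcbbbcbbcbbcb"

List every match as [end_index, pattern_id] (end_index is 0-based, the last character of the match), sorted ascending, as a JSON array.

Build automaton:
Trie (insert patterns):
  n0 'ε': a→1 b→11 c→5
  n1 'a': c→2  ←P2
  n2 'ac': a→3
  n3 'aca': c→4
  n4 'acac': ·  ←P0
  n5 'c': b→6
  n6 'cb': b→7
  n7 'cbb': c→8
  n8 'cbbc': b→9
  n9 'cbbcb': b→10
  n10 'cbbcbb': ·  ←P1
  n11 'b': a→12 c→17
  n12 'ba': b→13  ←P3
  n13 'bab': c→14
  n14 'babc': c→15
  n15 'babcc': c→16
  n16 'babccc': ·  ←P4
  n17 'bc': b→18
  n18 'bcb': b→19
  n19 'bcbb': ·  ←P5

BFS fail/out derivation:
  n1('a'): parent n0 fail=0; on 'a' 0 → fail=0;  out {2}∪∅={2}
  n5('c'): parent n0 fail=0; on 'c' 0 → fail=0;  out ∅∪∅=∅
  n11('b'): parent n0 fail=0; on 'b' 0 → fail=0;  out ∅∪∅=∅
  n2('ac'): parent n1 fail=0; on 'c' 0 → fail=5;  out ∅∪∅=∅
  n6('cb'): parent n5 fail=0; on 'b' 0 → fail=11;  out ∅∪∅=∅
  n12('ba'): parent n11 fail=0; on 'a' 0 → fail=1;  out {3}∪{2}={2,3}
  n17('bc'): parent n11 fail=0; on 'c' 0 → fail=5;  out ∅∪∅=∅
  n3('aca'): parent n2 fail=5; on 'a' 5→0 → fail=1;  out ∅∪{2}={2}
  n7('cbb'): parent n6 fail=11; on 'b' 11→0 → fail=11;  out ∅∪∅=∅
  n13('bab'): parent n12 fail=1; on 'b' 1→0 → fail=11;  out ∅∪∅=∅
  n18('bcb'): parent n17 fail=5; on 'b' 5 → fail=6;  out ∅∪∅=∅
  n4('acac'): parent n3 fail=1; on 'c' 1 → fail=2;  out {0}∪∅={0}
  n8('cbbc'): parent n7 fail=11; on 'c' 11 → fail=17;  out ∅∪∅=∅
  n14('babc'): parent n13 fail=11; on 'c' 11 → fail=17;  out ∅∪∅=∅
  n19('bcbb'): parent n18 fail=6; on 'b' 6 → fail=7;  out {5}∪∅={5}
  n9('cbbcb'): parent n8 fail=17; on 'b' 17 → fail=18;  out ∅∪∅=∅
  n15('babcc'): parent n14 fail=17; on 'c' 17→5→0 → fail=5;  out ∅∪∅=∅
  n10('cbbcbb'): parent n9 fail=18; on 'b' 18 → fail=19;  out {1}∪{5}={1,5}
  n16('babccc'): parent n15 fail=5; on 'c' 5→0 → fail=5;  out {4}∪∅={4}

Text stream:
i=0 'a': node 0→1  emit P2@[0:0]
i=1 'b': node 1→11 ·f
i=2 'a': node 11→12  emit P2@[2:2],P3@[1:2]
i=3 'b': node 12→13
i=4 'a': node 13→12 ·f  emit P2@[4:4],P3@[3:4]
i=5 'a': node 12→1 ·f  emit P2@[5:5]
i=6 'b': node 1→11 ·f
i=7 'b': node 11→11 ·f
i=8 'a': node 11→12  emit P2@[8:8],P3@[7:8]
i=9 'b': node 12→13
i=10 'c': node 13→14
i=11 'c': node 14→15
i=12 'c': node 15→16  emit P4@[7:12]
i=13 'a': node 16→1 ·f  emit P2@[13:13]
i=14 'c': node 1→2
i=15 'a': node 2→3  emit P2@[15:15]
i=16 'c': node 3→4  emit P0@[13:16]
i=17 'b': node 4→6 ·f
i=18 'b': node 6→7
i=19 'c': node 7→8
i=20 'b': node 8→9
i=21 'b': node 9→10  emit P1@[16:21],P5@[18:21]
i=22 'b': node 10→11 ·f
i=23 'c': node 11→17
i=24 'b': node 17→18
i=25 'b': node 18→19  emit P5@[22:25]
i=26 'c': node 19→8 ·f
i=27 'b': node 8→9
i=28 'b': node 9→10  emit P1@[23:28],P5@[25:28]
i=29 'c': node 10→8 ·f
i=30 'b': node 8→9

Result: [[0,2],[2,2],[2,3],[4,2],[4,3],[5,2],[8,2],[8,3],[12,4],[13,2],[15,2],[16,0],[21,1],[21,5],[25,5],[28,1],[28,5]]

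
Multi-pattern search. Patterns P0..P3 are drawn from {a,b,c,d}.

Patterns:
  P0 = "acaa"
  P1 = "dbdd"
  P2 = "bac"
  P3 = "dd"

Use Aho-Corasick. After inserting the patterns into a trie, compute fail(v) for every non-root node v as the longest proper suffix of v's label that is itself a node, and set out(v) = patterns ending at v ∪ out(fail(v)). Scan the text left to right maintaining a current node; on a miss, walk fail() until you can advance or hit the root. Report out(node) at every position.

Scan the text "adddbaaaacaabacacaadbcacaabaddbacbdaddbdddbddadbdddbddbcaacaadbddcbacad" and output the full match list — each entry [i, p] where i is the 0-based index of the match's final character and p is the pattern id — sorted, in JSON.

Build automaton:
Trie (insert patterns):
  n0 'ε': a→1 b→9 d→5
  n1 'a': c→2
  n2 'ac': a→3
  n3 'aca': a→4
  n4 'acaa': ·  [P0 ends]
  n5 'd': b→6 d→12
  n6 'db': d→7
  n7 'dbd': d→8
  n8 'dbdd': ·  [P1 ends]
  n9 'b': a→10
  n10 'ba': c→11
  n11 'bac': ·  [P2 ends]
  n12 'dd': ·  [P3 ends]

Failure links (BFS by depth):
  fail(1) 'a': from fail(0)=0 chase 'a': 0 ⇒ 0;  out=∅∪out(0)=∅
  fail(5) 'd': from fail(0)=0 chase 'd': 0 ⇒ 0;  out=∅∪out(0)=∅
  fail(9) 'b': from fail(0)=0 chase 'b': 0 ⇒ 0;  out=∅∪out(0)=∅
  fail(2) 'ac': from fail(1)=0 chase 'c': 0 ⇒ 0;  out=∅∪out(0)=∅
  fail(6) 'db': from fail(5)=0 chase 'b': 0 ⇒ 9;  out=∅∪out(9)=∅
  fail(10) 'ba': from fail(9)=0 chase 'a': 0 ⇒ 1;  out=∅∪out(1)=∅
  fail(12) 'dd': from fail(5)=0 chase 'd': 0 ⇒ 5;  out={3}∪out(5)={3}
  fail(3) 'aca': from fail(2)=0 chase 'a': 0 ⇒ 1;  out=∅∪out(1)=∅
  fail(7) 'dbd': from fail(6)=9 chase 'd': 9→0 ⇒ 5;  out=∅∪out(5)=∅
  fail(11) 'bac': from fail(10)=1 chase 'c': 1 ⇒ 2;  out={2}∪out(2)={2}
  fail(4) 'acaa': from fail(3)=1 chase 'a': 1→0 ⇒ 1;  out={0}∪out(1)={0}
  fail(8) 'dbdd': from fail(7)=5 chase 'd': 5 ⇒ 12;  out={1}∪out(12)={1,3}

Run:
i=0 'a': node 0→1
i=1 'd': node 1→5 ·f
i=2 'd': node 5→12  ** P3@[1:2]
i=3 'd': node 12→12 ·f  ** P3@[2:3]
i=4 'b': node 12→6 ·f
i=5 'a': node 6→10 ·f
i=6 'a': node 10→1 ·f
i=7 'a': node 1→1 ·f
i=8 'a': node 1→1 ·f
i=9 'c': node 1→2
i=10 'a': node 2→3
i=11 'a': node 3→4  ** P0@[8:11]
i=12 'b': node 4→9 ·f
i=13 'a': node 9→10
i=14 'c': node 10→11  ** P2@[12:14]
i=15 'a': node 11→3 ·f
i=16 'c': node 3→2 ·f
i=17 'a': node 2→3
i=18 'a': node 3→4  ** P0@[15:18]
i=19 'd': node 4→5 ·f
i=20 'b': node 5→6
i=21 'c': node 6→0 ·f
i=22 'a': node 0→1
i=23 'c': node 1→2
i=24 'a': node 2→3
i=25 'a': node 3→4  ** P0@[22:25]
i=26 'b': node 4→9 ·f
i=27 'a': node 9→10
i=28 'd': node 10→5 ·f
i=29 'd': node 5→12  ** P3@[28:29]
i=30 'b': node 12→6 ·f
i=31 'a': node 6→10 ·f
i=32 'c': node 10→11  ** P2@[30:32]
i=33 'b': node 11→9 ·f
i=34 'd': node 9→5 ·f
i=35 'a': node 5→1 ·f
i=36 'd': node 1→5 ·f
i=37 'd': node 5→12  ** P3@[36:37]
i=38 'b': node 12→6 ·f
i=39 'd': node 6→7
i=40 'd': node 7→8  ** P1@[37:40],P3@[39:40]
i=41 'd': node 8→12 ·f  ** P3@[40:41]
i=42 'b': node 12→6 ·f
i=43 'd': node 6→7
i=44 'd': node 7→8  ** P1@[41:44],P3@[43:44]
i=45 'a': node 8→1 ·f
i=46 'd': node 1→5 ·f
i=47 'b': node 5→6
i=48 'd': node 6→7
i=49 'd': node 7→8  ** P1@[46:49],P3@[48:49]
i=50 'd': node 8→12 ·f  ** P3@[49:50]
i=51 'b': node 12→6 ·f
i=52 'd': node 6→7
i=53 'd': node 7→8  ** P1@[50:53],P3@[52:53]
i=54 'b': node 8→6 ·f
i=55 'c': node 6→0 ·f
i=56 'a': node 0→1
i=57 'a': node 1→1 ·f
i=58 'c': node 1→2
i=59 'a': node 2→3
i=60 'a': node 3→4  ** P0@[57:60]
i=61 'd': node 4→5 ·f
i=62 'b': node 5→6
i=63 'd': node 6→7
i=64 'd': node 7→8  ** P1@[61:64],P3@[63:64]
i=65 'c': node 8→0 ·f
i=66 'b': node 0→9
i=67 'a': node 9→10
i=68 'c': node 10→11  ** P2@[66:68]
i=69 'a': node 11→3 ·f
i=70 'd': node 3→5 ·f

Result: [[2,3],[3,3],[11,0],[14,2],[18,0],[25,0],[29,3],[32,2],[37,3],[40,1],[40,3],[41,3],[44,1],[44,3],[49,1],[49,3],[50,3],[53,1],[53,3],[60,0],[64,1],[64,3],[68,2]]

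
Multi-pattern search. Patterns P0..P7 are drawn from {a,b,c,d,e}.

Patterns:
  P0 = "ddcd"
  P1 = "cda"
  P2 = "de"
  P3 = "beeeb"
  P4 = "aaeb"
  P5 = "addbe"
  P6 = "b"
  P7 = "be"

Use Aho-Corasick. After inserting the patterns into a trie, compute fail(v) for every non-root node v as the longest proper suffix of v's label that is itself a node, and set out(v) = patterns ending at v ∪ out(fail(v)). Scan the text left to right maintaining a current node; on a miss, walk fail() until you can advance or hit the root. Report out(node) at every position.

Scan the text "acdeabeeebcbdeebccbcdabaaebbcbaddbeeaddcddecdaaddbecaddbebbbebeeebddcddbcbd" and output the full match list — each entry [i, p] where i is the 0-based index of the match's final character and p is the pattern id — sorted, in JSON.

Build automaton:
Trie nodes:
  0='ε' goto a→14 b→9 c→5 d→1
  1='d' goto d→2 e→8
  2='dd' goto c→3
  3='ddc' goto d→4
  4='ddcd' goto ·  ←P0
  5='c' goto d→6
  6='cd' goto a→7
  7='cda' goto ·  ←P1
  8='de' goto ·  ←P2
  9='b' goto e→10  ←P6
  10='be' goto e→11  ←P7
  11='bee' goto e→12
  12='beee' goto b→13
  13='beeeb' goto ·  ←P3
  14='a' goto a→15 d→18
  15='aa' goto e→16
  16='aae' goto b→17
  17='aaeb' goto ·  ←P4
  18='ad' goto d→19
  19='add' goto b→20
  20='addb' goto e→21
  21='addbe' goto ·  ←P5

Failure links (BFS by depth):
  n1('d'): parent n0 fail=0; on 'd' 0 → fail=0;  out ∅∪∅=∅
  n5('c'): parent n0 fail=0; on 'c' 0 → fail=0;  out ∅∪∅=∅
  n9('b'): parent n0 fail=0; on 'b' 0 → fail=0;  out {6}∪∅={6}
  n14('a'): parent n0 fail=0; on 'a' 0 → fail=0;  out ∅∪∅=∅
  n2('dd'): parent n1 fail=0; on 'd' 0 → fail=1;  out ∅∪∅=∅
  n6('cd'): parent n5 fail=0; on 'd' 0 → fail=1;  out ∅∪∅=∅
  n8('de'): parent n1 fail=0; on 'e' 0 → fail=0;  out {2}∪∅={2}
  n10('be'): parent n9 fail=0; on 'e' 0 → fail=0;  out {7}∪∅={7}
  n15('aa'): parent n14 fail=0; on 'a' 0 → fail=14;  out ∅∪∅=∅
  n18('ad'): parent n14 fail=0; on 'd' 0 → fail=1;  out ∅∪∅=∅
  n3('ddc'): parent n2 fail=1; on 'c' 1→0 → fail=5;  out ∅∪∅=∅
  n7('cda'): parent n6 fail=1; on 'a' 1→0 → fail=14;  out {1}∪∅={1}
  n11('bee'): parent n10 fail=0; on 'e' 0 → fail=0;  out ∅∪∅=∅
  n16('aae'): parent n15 fail=14; on 'e' 14→0 → fail=0;  out ∅∪∅=∅
  n19('add'): parent n18 fail=1; on 'd' 1 → fail=2;  out ∅∪∅=∅
  n4('ddcd'): parent n3 fail=5; on 'd' 5 → fail=6;  out {0}∪∅={0}
  n12('beee'): parent n11 fail=0; on 'e' 0 → fail=0;  out ∅∪∅=∅
  n17('aaeb'): parent n16 fail=0; on 'b' 0 → fail=9;  out {4}∪{6}={4,6}
  n20('addb'): parent n19 fail=2; on 'b' 2→1→0 → fail=9;  out ∅∪{6}={6}
  n13('beeeb'): parent n12 fail=0; on 'b' 0 → fail=9;  out {3}∪{6}={3,6}
  n21('addbe'): parent n20 fail=9; on 'e' 9 → fail=10;  out {5}∪{7}={5,7}

Run:
pos 0 'a': at 14
pos 1 'c': at 5 (via fail)
pos 2 'd': at 6
pos 3 'e': at 8 (via fail)  emit P2@[2:3]
pos 4 'a': at 14 (via fail)
pos 5 'b': at 9 (via fail)  emit P6@[5:5]
pos 6 'e': at 10  emit P7@[5:6]
pos 7 'e': at 11
pos 8 'e': at 12
pos 9 'b': at 13  emit P3@[5:9],P6@[9:9]
pos 10 'c': at 5 (via fail)
pos 11 'b': at 9 (via fail)  emit P6@[11:11]
pos 12 'd': at 1 (via fail)
pos 13 'e': at 8  emit P2@[12:13]
pos 14 'e': at 0 (via fail)
pos 15 'b': at 9  emit P6@[15:15]
pos 16 'c': at 5 (via fail)
pos 17 'c': at 5 (via fail)
pos 18 'b': at 9 (via fail)  emit P6@[18:18]
pos 19 'c': at 5 (via fail)
pos 20 'd': at 6
pos 21 'a': at 7  emit P1@[19:21]
pos 22 'b': at 9 (via fail)  emit P6@[22:22]
pos 23 'a': at 14 (via fail)
pos 24 'a': at 15
pos 25 'e': at 16
pos 26 'b': at 17  emit P4@[23:26],P6@[26:26]
pos 27 'b': at 9 (via fail)  emit P6@[27:27]
pos 28 'c': at 5 (via fail)
pos 29 'b': at 9 (via fail)  emit P6@[29:29]
pos 30 'a': at 14 (via fail)
pos 31 'd': at 18
pos 32 'd': at 19
pos 33 'b': at 20  emit P6@[33:33]
pos 34 'e': at 21  emit P5@[30:34],P7@[33:34]
pos 35 'e': at 11 (via fail)
pos 36 'a': at 14 (via fail)
pos 37 'd': at 18
pos 38 'd': at 19
pos 39 'c': at 3 (via fail)
pos 40 'd': at 4  emit P0@[37:40]
pos 41 'd': at 2 (via fail)
pos 42 'e': at 8 (via fail)  emit P2@[41:42]
pos 43 'c': at 5 (via fail)
pos 44 'd': at 6
pos 45 'a': at 7  emit P1@[43:45]
pos 46 'a': at 15 (via fail)
pos 47 'd': at 18 (via fail)
pos 48 'd': at 19
pos 49 'b': at 20  emit P6@[49:49]
pos 50 'e': at 21  emit P5@[46:50],P7@[49:50]
pos 51 'c': at 5 (via fail)
pos 52 'a': at 14 (via fail)
pos 53 'd': at 18
pos 54 'd': at 19
pos 55 'b': at 20  emit P6@[55:55]
pos 56 'e': at 21  emit P5@[52:56],P7@[55:56]
pos 57 'b': at 9 (via fail)  emit P6@[57:57]
pos 58 'b': at 9 (via fail)  emit P6@[58:58]
pos 59 'b': at 9 (via fail)  emit P6@[59:59]
pos 60 'e': at 10  emit P7@[59:60]
pos 61 'b': at 9 (via fail)  emit P6@[61:61]
pos 62 'e': at 10  emit P7@[61:62]
pos 63 'e': at 11
pos 64 'e': at 12
pos 65 'b': at 13  emit P3@[61:65],P6@[65:65]
pos 66 'd': at 1 (via fail)
pos 67 'd': at 2
pos 68 'c': at 3
pos 69 'd': at 4  emit P0@[66:69]
pos 70 'd': at 2 (via fail)
pos 71 'b': at 9 (via fail)  emit P6@[71:71]
pos 72 'c': at 5 (via fail)
pos 73 'b': at 9 (via fail)  emit P6@[73:73]
pos 74 'd': at 1 (via fail)

Matches: [[3,2],[5,6],[6,7],[9,3],[9,6],[11,6],[13,2],[15,6],[18,6],[21,1],[22,6],[26,4],[26,6],[27,6],[29,6],[33,6],[34,5],[34,7],[40,0],[42,2],[45,1],[49,6],[50,5],[50,7],[55,6],[56,5],[56,7],[57,6],[58,6],[59,6],[60,7],[61,6],[62,7],[65,3],[65,6],[69,0],[71,6],[73,6]]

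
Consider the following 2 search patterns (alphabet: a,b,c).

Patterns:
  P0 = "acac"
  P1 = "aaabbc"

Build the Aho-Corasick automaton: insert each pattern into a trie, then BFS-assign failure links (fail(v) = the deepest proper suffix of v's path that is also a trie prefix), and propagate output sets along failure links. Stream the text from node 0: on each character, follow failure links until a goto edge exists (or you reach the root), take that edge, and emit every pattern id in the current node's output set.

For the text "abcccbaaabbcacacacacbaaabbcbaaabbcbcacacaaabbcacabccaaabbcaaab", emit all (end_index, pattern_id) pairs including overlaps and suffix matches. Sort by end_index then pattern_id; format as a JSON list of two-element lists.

Build:
Trie (insert patterns):
  n0 'ε': a→1
  n1 'a': a→5 c→2
  n2 'ac': a→3
  n3 'aca': c→4
  n4 'acac': ·  ←P0
  n5 'aa': a→6
  n6 'aaa': b→7
  n7 'aaab': b→8
  n8 'aaabb': c→9
  n9 'aaabbc': ·  ←P1

BFS fail/out derivation:
  n1('a'): parent n0 fail=0; on 'a' 0 → fail=0;  out ∅∪∅=∅
  n2('ac'): parent n1 fail=0; on 'c' 0 → fail=0;  out ∅∪∅=∅
  n5('aa'): parent n1 fail=0; on 'a' 0 → fail=1;  out ∅∪∅=∅
  n3('aca'): parent n2 fail=0; on 'a' 0 → fail=1;  out ∅∪∅=∅
  n6('aaa'): parent n5 fail=1; on 'a' 1 → fail=5;  out ∅∪∅=∅
  n4('acac'): parent n3 fail=1; on 'c' 1 → fail=2;  out {0}∪∅={0}
  n7('aaab'): parent n6 fail=5; on 'b' 5→1→0 → fail=0;  out ∅∪∅=∅
  n8('aaabb'): parent n7 fail=0; on 'b' 0 → fail=0;  out ∅∪∅=∅
  n9('aaabbc'): parent n8 fail=0; on 'c' 0 → fail=0;  out {1}∪∅={1}

Scan:
pos 0 'a': at 1
pos 1 'b': at 0 ·f
pos 2 'c': at 0
pos 3 'c': at 0
pos 4 'c': at 0
pos 5 'b': at 0
pos 6 'a': at 1
pos 7 'a': at 5
pos 8 'a': at 6
pos 9 'b': at 7
pos 10 'b': at 8
pos 11 'c': at 9  → match P1@[6:11]
pos 12 'a': at 1 ·f
pos 13 'c': at 2
pos 14 'a': at 3
pos 15 'c': at 4  → match P0@[12:15]
pos 16 'a': at 3 ·f
pos 17 'c': at 4  → match P0@[14:17]
pos 18 'a': at 3 ·f
pos 19 'c': at 4  → match P0@[16:19]
pos 20 'b': at 0 ·f
pos 21 'a': at 1
pos 22 'a': at 5
pos 23 'a': at 6
pos 24 'b': at 7
pos 25 'b': at 8
pos 26 'c': at 9  → match P1@[21:26]
pos 27 'b': at 0 ·f
pos 28 'a': at 1
pos 29 'a': at 5
pos 30 'a': at 6
pos 31 'b': at 7
pos 32 'b': at 8
pos 33 'c': at 9  → match P1@[28:33]
pos 34 'b': at 0 ·f
pos 35 'c': at 0
pos 36 'a': at 1
pos 37 'c': at 2
pos 38 'a': at 3
pos 39 'c': at 4  → match P0@[36:39]
pos 40 'a': at 3 ·f
pos 41 'a': at 5 ·f
pos 42 'a': at 6
pos 43 'b': at 7
pos 44 'b': at 8
pos 45 'c': at 9  → match P1@[40:45]
pos 46 'a': at 1 ·f
pos 47 'c': at 2
pos 48 'a': at 3
pos 49 'b': at 0 ·f
pos 50 'c': at 0
pos 51 'c': at 0
pos 52 'a': at 1
pos 53 'a': at 5
pos 54 'a': at 6
pos 55 'b': at 7
pos 56 'b': at 8
pos 57 'c': at 9  → match P1@[52:57]
pos 58 'a': at 1 ·f
pos 59 'a': at 5
pos 60 'a': at 6
pos 61 'b': at 7

Matches: [[11,1],[15,0],[17,0],[19,0],[26,1],[33,1],[39,0],[45,1],[57,1]]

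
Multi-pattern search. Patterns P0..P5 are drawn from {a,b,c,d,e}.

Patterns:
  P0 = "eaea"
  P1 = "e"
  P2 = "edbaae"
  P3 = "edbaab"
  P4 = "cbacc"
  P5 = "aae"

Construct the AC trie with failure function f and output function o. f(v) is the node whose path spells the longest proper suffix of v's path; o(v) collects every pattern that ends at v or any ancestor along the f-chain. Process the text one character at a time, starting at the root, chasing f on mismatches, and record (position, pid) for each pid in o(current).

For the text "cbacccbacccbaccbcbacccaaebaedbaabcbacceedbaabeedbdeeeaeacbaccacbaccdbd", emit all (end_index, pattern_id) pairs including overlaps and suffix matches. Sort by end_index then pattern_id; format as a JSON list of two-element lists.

Build:
Trie nodes:
  0='ε' goto a→16 c→11 e→1
  1='e' goto a→2 d→5  [P1 ends]
  2='ea' goto e→3
  3='eae' goto a→4
  4='eaea' goto ·  [P0 ends]
  5='ed' goto b→6
  6='edb' goto a→7
  7='edba' goto a→8
  8='edbaa' goto b→10 e→9
  9='edbaae' goto ·  [P2 ends]
  10='edbaab' goto ·  [P3 ends]
  11='c' goto b→12
  12='cb' goto a→13
  13='cba' goto c→14
  14='cbac' goto c→15
  15='cbacc' goto ·  [P4 ends]
  16='a' goto a→17
  17='aa' goto e→18
  18='aae' goto ·  [P5 ends]

BFS fail/out derivation:
  n1('e'): parent n0 fail=0; on 'e' 0 → fail=0;  out {1}∪∅={1}
  n11('c'): parent n0 fail=0; on 'c' 0 → fail=0;  out ∅∪∅=∅
  n16('a'): parent n0 fail=0; on 'a' 0 → fail=0;  out ∅∪∅=∅
  n2('ea'): parent n1 fail=0; on 'a' 0 → fail=16;  out ∅∪∅=∅
  n5('ed'): parent n1 fail=0; on 'd' 0 → fail=0;  out ∅∪∅=∅
  n12('cb'): parent n11 fail=0; on 'b' 0 → fail=0;  out ∅∪∅=∅
  n17('aa'): parent n16 fail=0; on 'a' 0 → fail=16;  out ∅∪∅=∅
  n3('eae'): parent n2 fail=16; on 'e' 16→0 → fail=1;  out ∅∪{1}={1}
  n6('edb'): parent n5 fail=0; on 'b' 0 → fail=0;  out ∅∪∅=∅
  n13('cba'): parent n12 fail=0; on 'a' 0 → fail=16;  out ∅∪∅=∅
  n18('aae'): parent n17 fail=16; on 'e' 16→0 → fail=1;  out {5}∪{1}={1,5}
  n4('eaea'): parent n3 fail=1; on 'a' 1 → fail=2;  out {0}∪∅={0}
  n7('edba'): parent n6 fail=0; on 'a' 0 → fail=16;  out ∅∪∅=∅
  n14('cbac'): parent n13 fail=16; on 'c' 16→0 → fail=11;  out ∅∪∅=∅
  n8('edbaa'): parent n7 fail=16; on 'a' 16 → fail=17;  out ∅∪∅=∅
  n15('cbacc'): parent n14 fail=11; on 'c' 11→0 → fail=11;  out {4}∪∅={4}
  n9('edbaae'): parent n8 fail=17; on 'e' 17 → fail=18;  out {2}∪{1,5}={1,2,5}
  n10('edbaab'): parent n8 fail=17; on 'b' 17→16→0 → fail=0;  out {3}∪∅={3}

Run:
[0] read 'c'  n0⇒n11
[1] read 'b'  n11⇒n12
[2] read 'a'  n12⇒n13
[3] read 'c'  n13⇒n14
[4] read 'c'  n14⇒n15  → match P4@[0:4]
[5] read 'c'  n15⇒n11 (fail-walked)
[6] read 'b'  n11⇒n12
[7] read 'a'  n12⇒n13
[8] read 'c'  n13⇒n14
[9] read 'c'  n14⇒n15  → match P4@[5:9]
[10] read 'c'  n15⇒n11 (fail-walked)
[11] read 'b'  n11⇒n12
[12] read 'a'  n12⇒n13
[13] read 'c'  n13⇒n14
[14] read 'c'  n14⇒n15  → match P4@[10:14]
[15] read 'b'  n15⇒n12 (fail-walked)
[16] read 'c'  n12⇒n11 (fail-walked)
[17] read 'b'  n11⇒n12
[18] read 'a'  n12⇒n13
[19] read 'c'  n13⇒n14
[20] read 'c'  n14⇒n15  → match P4@[16:20]
[21] read 'c'  n15⇒n11 (fail-walked)
[22] read 'a'  n11⇒n16 (fail-walked)
[23] read 'a'  n16⇒n17
[24] read 'e'  n17⇒n18  → match P1@[24:24],P5@[22:24]
[25] read 'b'  n18⇒n0 (fail-walked)
[26] read 'a'  n0⇒n16
[27] read 'e'  n16⇒n1 (fail-walked)  → match P1@[27:27]
[28] read 'd'  n1⇒n5
[29] read 'b'  n5⇒n6
[30] read 'a'  n6⇒n7
[31] read 'a'  n7⇒n8
[32] read 'b'  n8⇒n10  → match P3@[27:32]
[33] read 'c'  n10⇒n11 (fail-walked)
[34] read 'b'  n11⇒n12
[35] read 'a'  n12⇒n13
[36] read 'c'  n13⇒n14
[37] read 'c'  n14⇒n15  → match P4@[33:37]
[38] read 'e'  n15⇒n1 (fail-walked)  → match P1@[38:38]
[39] read 'e'  n1⇒n1 (fail-walked)  → match P1@[39:39]
[40] read 'd'  n1⇒n5
[41] read 'b'  n5⇒n6
[42] read 'a'  n6⇒n7
[43] read 'a'  n7⇒n8
[44] read 'b'  n8⇒n10  → match P3@[39:44]
[45] read 'e'  n10⇒n1 (fail-walked)  → match P1@[45:45]
[46] read 'e'  n1⇒n1 (fail-walked)  → match P1@[46:46]
[47] read 'd'  n1⇒n5
[48] read 'b'  n5⇒n6
[49] read 'd'  n6⇒n0 (fail-walked)
[50] read 'e'  n0⇒n1  → match P1@[50:50]
[51] read 'e'  n1⇒n1 (fail-walked)  → match P1@[51:51]
[52] read 'e'  n1⇒n1 (fail-walked)  → match P1@[52:52]
[53] read 'a'  n1⇒n2
[54] read 'e'  n2⇒n3  → match P1@[54:54]
[55] read 'a'  n3⇒n4  → match P0@[52:55]
[56] read 'c'  n4⇒n11 (fail-walked)
[57] read 'b'  n11⇒n12
[58] read 'a'  n12⇒n13
[59] read 'c'  n13⇒n14
[60] read 'c'  n14⇒n15  → match P4@[56:60]
[61] read 'a'  n15⇒n16 (fail-walked)
[62] read 'c'  n16⇒n11 (fail-walked)
[63] read 'b'  n11⇒n12
[64] read 'a'  n12⇒n13
[65] read 'c'  n13⇒n14
[66] read 'c'  n14⇒n15  → match P4@[62:66]
[67] read 'd'  n15⇒n0 (fail-walked)
[68] read 'b'  n0⇒n0
[69] read 'd'  n0⇒n0

Result: [[4,4],[9,4],[14,4],[20,4],[24,1],[24,5],[27,1],[32,3],[37,4],[38,1],[39,1],[44,3],[45,1],[46,1],[50,1],[51,1],[52,1],[54,1],[55,0],[60,4],[66,4]]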